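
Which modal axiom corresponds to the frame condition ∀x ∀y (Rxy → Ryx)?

A defining formula is ψ → □◇ψ (the B axiom).

ψ → □◇ψ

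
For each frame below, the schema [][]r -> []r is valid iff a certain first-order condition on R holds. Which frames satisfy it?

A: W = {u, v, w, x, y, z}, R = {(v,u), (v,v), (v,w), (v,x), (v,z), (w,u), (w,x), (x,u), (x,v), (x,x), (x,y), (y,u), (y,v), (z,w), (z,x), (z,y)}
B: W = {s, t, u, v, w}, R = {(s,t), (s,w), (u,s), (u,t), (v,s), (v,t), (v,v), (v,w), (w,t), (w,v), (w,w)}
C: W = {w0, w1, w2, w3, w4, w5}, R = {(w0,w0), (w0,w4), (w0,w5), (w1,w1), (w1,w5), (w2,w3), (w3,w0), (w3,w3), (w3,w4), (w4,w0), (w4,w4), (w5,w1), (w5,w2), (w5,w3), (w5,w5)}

C

Frame correspondent (Sahlqvist): forall x forall y (Rxy -> exists z (Rxz & Rzy)) — i.e. density.
A: fails — Rzw but no t with Rzt and Rtw.
B: fails — Rus but no z with Ruz and Rzs.
C: holds.
Valid on: C.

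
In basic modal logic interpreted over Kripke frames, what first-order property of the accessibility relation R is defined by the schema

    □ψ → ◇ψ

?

seriality: ∀x ∃y Rxy

Suppose □ψ→◇ψ is valid. At any x set V(ψ)=W. Then □ψ at x, so ◇ψ at x, so x has a successor.
Conversely, any frame satisfying ∀x ∃y Rxy validates the schema.
Frame condition: ∀x ∃y Rxy.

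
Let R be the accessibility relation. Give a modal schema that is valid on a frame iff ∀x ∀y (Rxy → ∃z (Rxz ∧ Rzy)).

□□p → □p

A defining formula is □□p → □p (the C4 axiom).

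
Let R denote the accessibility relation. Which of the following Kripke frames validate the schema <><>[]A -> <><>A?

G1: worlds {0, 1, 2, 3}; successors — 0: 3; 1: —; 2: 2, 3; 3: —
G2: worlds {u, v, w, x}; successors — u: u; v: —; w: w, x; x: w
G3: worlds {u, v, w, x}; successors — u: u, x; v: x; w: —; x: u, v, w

The schema corresponds to a generalized confluence (Geach) condition: forall x forall y (x R^2 y -> exists w (yRw & x R^2 w)).
G1: fails — 2R²3 but no w with 3Rw and 2R²w.
G2: holds.
G3: fails — uR²w but no t with wRt and uR²t.
Valid on: G2.

G2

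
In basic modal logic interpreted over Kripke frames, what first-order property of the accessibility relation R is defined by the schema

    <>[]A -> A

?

Replacing A by ¬A and contraposing gives the equivalent schema A → □◇A.
Suppose A→□◇A is valid. Take Rxy and set V(A)={x}. Then A at x, so □◇A at x, so ◇A at y, so some z with Ryz has A; z=x, i.e. Ryx.

symmetry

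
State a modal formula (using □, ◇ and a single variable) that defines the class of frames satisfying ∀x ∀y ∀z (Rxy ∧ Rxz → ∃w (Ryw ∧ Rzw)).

This is convergence; the standard corresponding axiom is .2: ◇□q → □◇q.
Suppose ◇□q→□◇q is valid. Take Rxy, Rxz and set V(q)={w : Ryw}. Then □q at y so ◇□q at x, so □◇q at x, so ◇q at z, giving w with Rzw and Ryw.

◇□q → □◇q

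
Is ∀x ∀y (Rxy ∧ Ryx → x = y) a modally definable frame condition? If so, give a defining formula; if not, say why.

If a class were modally definable it would be closed under surjective bounded morphisms (Goldblatt–Thomason).
The 6-cycle (worlds a,b,c,d,e,f with a→b→c→d→e→f→a) is antisymmetric. Sending even-indexed worlds to a and odd-indexed worlds to b is a surjective bounded morphism onto the two-world frame with a↔b, which is not antisymmetric.
So no modal formula (or set of formulas) defines exactly the antisymmetric frames.

No — not modally definable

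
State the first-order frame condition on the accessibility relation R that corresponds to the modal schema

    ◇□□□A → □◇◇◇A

This is a Sahlqvist (Geach-type) schema ◇^1□^3A → □^1◇^3A.
Minimal-valuation argument: fix x; take any y with xR^1y and any z with xR^1z. Set V(A) to the set of worlds R-reachable from y in exactly 3 steps. Then □^3A holds at y, so the antecedent holds at x; validity forces ◇^3A at z, giving a w with zR^3w and yR^3w.
First-order correspondent: ∀x ∀y ∀z ((xRy ∧ xRz) → ∃w (yR³w ∧ zR³w)).

∀x ∀y ∀z ((xRy ∧ xRz) → ∃w (yR³w ∧ zR³w))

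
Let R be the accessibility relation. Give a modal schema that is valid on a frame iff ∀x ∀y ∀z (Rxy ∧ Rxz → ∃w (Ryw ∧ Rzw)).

◇□ψ → □◇ψ

A defining formula is ◇□ψ → □◇ψ (the .2 axiom).
Suppose ◇□ψ→□◇ψ is valid. Take Rxy, Rxz and set V(ψ)={w : Ryw}. Then □ψ at y so ◇□ψ at x, so □◇ψ at x, so ◇ψ at z, giving w with Rzw and Ryw.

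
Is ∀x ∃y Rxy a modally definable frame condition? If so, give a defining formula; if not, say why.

Yes — defined by □q → ◇q

This is a Sahlqvist condition; the D axiom □q → ◇q defines it.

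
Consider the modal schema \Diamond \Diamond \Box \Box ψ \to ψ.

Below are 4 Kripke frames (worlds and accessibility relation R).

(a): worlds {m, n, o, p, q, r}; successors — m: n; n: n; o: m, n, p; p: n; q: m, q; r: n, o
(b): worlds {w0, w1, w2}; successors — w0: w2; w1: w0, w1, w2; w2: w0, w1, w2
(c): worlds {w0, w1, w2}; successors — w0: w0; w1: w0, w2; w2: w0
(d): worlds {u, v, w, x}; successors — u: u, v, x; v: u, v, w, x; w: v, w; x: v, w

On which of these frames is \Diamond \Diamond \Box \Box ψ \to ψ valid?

This is the axiom for a generalized confluence (Geach) condition; its first-order frame correspondent is \forall x \forall y (x R^2 y \to \exists w (y R^2 w \wedge x = w)).
(a): fails — mR²n but no w with nR²w and m=w.
(b): satisfies the condition.
(c): fails — w1R²w0 but no w with w0R²w and w1=w.
(d): satisfies the condition.

(b), (d)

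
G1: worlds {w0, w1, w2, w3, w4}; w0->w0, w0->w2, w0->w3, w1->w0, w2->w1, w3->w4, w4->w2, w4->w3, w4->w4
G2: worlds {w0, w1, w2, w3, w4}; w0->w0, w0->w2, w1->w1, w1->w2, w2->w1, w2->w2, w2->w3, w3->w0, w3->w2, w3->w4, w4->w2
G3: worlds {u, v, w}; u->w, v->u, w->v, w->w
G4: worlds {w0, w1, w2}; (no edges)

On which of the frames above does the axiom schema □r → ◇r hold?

This is the axiom for seriality; its first-order frame correspondent is ∀x ∃y Rxy.
G1: satisfies the condition.
G2: satisfies the condition.
G3: satisfies the condition.
G4: fails — world w0 has no successor.

G1, G2, G3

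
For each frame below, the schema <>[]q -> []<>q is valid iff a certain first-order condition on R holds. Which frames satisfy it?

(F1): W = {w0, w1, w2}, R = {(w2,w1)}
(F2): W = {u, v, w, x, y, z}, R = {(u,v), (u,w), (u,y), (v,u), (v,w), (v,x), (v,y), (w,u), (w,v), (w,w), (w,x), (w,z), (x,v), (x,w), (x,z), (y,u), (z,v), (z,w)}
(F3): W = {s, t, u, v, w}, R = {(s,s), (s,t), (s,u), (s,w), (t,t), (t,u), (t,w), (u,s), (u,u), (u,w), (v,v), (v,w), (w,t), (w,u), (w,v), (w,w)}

This is the axiom for convergence; its first-order frame correspondent is forall x forall y forall z (Rxy & Rxz -> exists w (Ryw & Rzw)).
(F1): fails — Rw2w1 and Rw2w1 but w1 and w1 have no common successor.
(F2): fails — Rvu and Rvy but u and y have no common successor.
(F3): ✓.
Valid on: (F3).

(F3)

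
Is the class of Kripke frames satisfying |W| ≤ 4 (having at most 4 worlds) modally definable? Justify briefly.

Any modally definable frame class is closed under disjoint unions.
Any modal formula valid on each of 5 disjoint one-world frames is valid on their disjoint union (validity is preserved under disjoint unions). Each one-world frame has |W|=1≤4, but the union has |W|=5.
So no modal formula (or set of formulas) defines exactly the |W|≤4 frames.

Not definable by any modal formula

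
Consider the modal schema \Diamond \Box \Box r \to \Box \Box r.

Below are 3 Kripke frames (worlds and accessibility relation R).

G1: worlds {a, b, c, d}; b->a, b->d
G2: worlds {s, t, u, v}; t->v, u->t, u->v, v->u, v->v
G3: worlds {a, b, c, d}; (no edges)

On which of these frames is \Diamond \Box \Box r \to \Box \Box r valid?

The schema corresponds to a generalized confluence (Geach) condition: \forall x \forall y \forall z ((xRy \wedge x R^2 z) \to \exists w (y R^2 w \wedge z = w)).
G1: condition met.
G2: fails — vRu, vR²t but no w with uR²w and t=w.
G3: condition met.

G1, G3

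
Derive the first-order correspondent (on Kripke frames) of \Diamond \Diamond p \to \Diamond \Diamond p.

This is a Sahlqvist (Geach-type) schema ◇^2□^0p → □^0◇^2p.
Minimal-valuation argument: fix x; take any y with xR^2y and any z with xR^0z. Set V(p) to the set of worlds R-reachable from y in exactly 0 steps. Then □^0p holds at y, so the antecedent holds at x; validity forces ◇^2p at z, giving a w with zR^2w and yR^0w.
First-order correspondent: \forall x \forall y (x R^2 y \to \exists w (y = w \wedge x R^2 w)).

\forall x \forall y (x R^2 y \to \exists w (y = w \wedge x R^2 w))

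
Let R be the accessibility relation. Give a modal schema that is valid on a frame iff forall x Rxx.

□s → s

A defining formula is □s → s (the T axiom).
Suppose □s→s is valid. At any x set V(s)={w : Rxw}. Then □s holds at x, so s holds at x, i.e. Rxx.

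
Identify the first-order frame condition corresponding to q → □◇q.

Suppose q→□◇q is valid. Take Rxy and set V(q)={x}. Then q at x, so □◇q at x, so ◇q at y, so some z with Ryz has q; z=x, i.e. Ryx.
The converse is a direct semantic check.
So the correspondent is symmetry.

symmetry: ∀x ∀y (Rxy → Ryx)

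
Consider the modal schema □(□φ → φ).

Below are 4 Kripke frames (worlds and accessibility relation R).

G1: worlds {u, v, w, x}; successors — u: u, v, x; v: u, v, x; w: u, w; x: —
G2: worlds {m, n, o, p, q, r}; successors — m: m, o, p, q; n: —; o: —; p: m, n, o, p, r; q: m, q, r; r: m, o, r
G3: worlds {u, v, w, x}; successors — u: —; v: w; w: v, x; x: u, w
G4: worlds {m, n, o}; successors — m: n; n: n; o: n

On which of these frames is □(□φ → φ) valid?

G4

This is the axiom for shift-reflexivity; its first-order frame correspondent is ∀x ∀y (Rxy → Ryy).
G1: fails — Rvx but not Rxx.
G2: fails — Rpn but not Rnn.
G3: fails — Rxw but not Rww.
G4: holds.
Valid on: G4.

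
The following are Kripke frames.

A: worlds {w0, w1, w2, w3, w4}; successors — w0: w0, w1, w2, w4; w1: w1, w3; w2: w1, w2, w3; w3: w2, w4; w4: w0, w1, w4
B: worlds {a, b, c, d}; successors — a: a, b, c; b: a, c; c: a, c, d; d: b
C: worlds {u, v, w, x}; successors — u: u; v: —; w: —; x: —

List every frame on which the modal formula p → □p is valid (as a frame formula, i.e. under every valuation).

C

This is the axiom for a generalized confluence (Geach) condition; its first-order frame correspondent is ∀x ∀z (xRz → ∃w (x = w ∧ z = w)).
A: fails — w0Rw1 but w0 ≠ w1.
B: fails — aRb but a ≠ b.
C: satisfies the condition.
Valid on: C.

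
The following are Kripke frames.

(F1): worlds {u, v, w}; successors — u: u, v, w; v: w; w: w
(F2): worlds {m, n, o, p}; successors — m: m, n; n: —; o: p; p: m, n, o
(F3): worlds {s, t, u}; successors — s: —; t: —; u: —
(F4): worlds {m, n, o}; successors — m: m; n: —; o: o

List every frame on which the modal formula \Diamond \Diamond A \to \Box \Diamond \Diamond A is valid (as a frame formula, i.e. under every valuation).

(F3), (F4)

This is the axiom for a generalized confluence (Geach) condition; its first-order frame correspondent is \forall x \forall y \forall z ((x R^2 y \wedge xRz) \to \exists w (y = w \wedge z R^2 w)).
(F1): fails — uR²u, uRv but no t with u=t and vR²t.
(F2): fails — mR²m, mRn but no w with m=w and nR²w.
(F3): satisfies the condition.
(F4): satisfies the condition.
Valid on: (F3), (F4).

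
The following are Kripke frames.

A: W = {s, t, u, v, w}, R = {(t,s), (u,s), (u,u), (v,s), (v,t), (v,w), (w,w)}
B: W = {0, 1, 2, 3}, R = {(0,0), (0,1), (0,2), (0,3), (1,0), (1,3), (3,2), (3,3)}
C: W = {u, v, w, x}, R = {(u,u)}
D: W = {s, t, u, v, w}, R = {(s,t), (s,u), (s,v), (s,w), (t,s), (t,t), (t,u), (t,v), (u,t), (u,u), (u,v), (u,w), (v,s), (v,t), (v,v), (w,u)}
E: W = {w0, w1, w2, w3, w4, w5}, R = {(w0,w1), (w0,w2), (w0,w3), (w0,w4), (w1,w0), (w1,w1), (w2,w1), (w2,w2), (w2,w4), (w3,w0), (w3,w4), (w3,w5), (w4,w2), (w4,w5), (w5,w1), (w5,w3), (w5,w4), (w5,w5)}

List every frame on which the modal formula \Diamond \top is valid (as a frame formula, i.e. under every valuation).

The schema corresponds to seriality: \forall x \exists y Rxy.
A: fails — world s has no successor.
B: fails — world 2 has no successor.
C: fails — world v has no successor.
D: satisfies the condition.
E: satisfies the condition.
Valid on: D, E.

D, E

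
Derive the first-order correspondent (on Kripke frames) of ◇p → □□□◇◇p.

This is a Sahlqvist (Geach-type) schema ◇^1□^0p → □^3◇^2p.
First-order correspondent: ∀x ∀y ∀z ((xRy ∧ xR³z) → ∃w (y = w ∧ zR²w)).

∀x ∀y ∀z ((xRy ∧ xR³z) → ∃w (y = w ∧ zR²w))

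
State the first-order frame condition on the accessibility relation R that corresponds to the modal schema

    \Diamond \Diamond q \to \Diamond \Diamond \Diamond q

This is a Sahlqvist (Geach-type) schema ◇^2□^0q → □^0◇^3q.
First-order correspondent: \forall x \forall y (x R^2 y \to \exists w (y = w \wedge x R^3 w)).

\forall x \forall y (x R^2 y \to \exists w (y = w \wedge x R^3 w))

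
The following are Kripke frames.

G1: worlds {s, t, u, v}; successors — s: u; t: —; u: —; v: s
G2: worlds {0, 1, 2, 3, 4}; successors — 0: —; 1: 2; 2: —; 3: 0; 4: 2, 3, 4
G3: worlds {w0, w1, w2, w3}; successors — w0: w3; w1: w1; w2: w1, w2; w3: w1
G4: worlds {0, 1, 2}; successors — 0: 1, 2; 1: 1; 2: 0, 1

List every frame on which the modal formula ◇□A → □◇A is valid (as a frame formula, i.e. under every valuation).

G3, G4

Frame correspondent (Sahlqvist): ∀x ∀y ∀z (Rxy ∧ Rxz → ∃w (Ryw ∧ Rzw)) — i.e. convergence.
G1: fails — Rsu and Rsu but u and u have no common successor.
G2: fails — R12 and R12 but 2 and 2 have no common successor.
G3: condition met.
G4: condition met.
Valid on: G3, G4.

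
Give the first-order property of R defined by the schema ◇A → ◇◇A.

∀x ∀y (xRy → ∃w (y = w ∧ xR²w))

This is a Sahlqvist (Geach-type) schema ◇^1□^0A → □^0◇^2A.
First-order correspondent: ∀x ∀y (xRy → ∃w (y = w ∧ xR²w)).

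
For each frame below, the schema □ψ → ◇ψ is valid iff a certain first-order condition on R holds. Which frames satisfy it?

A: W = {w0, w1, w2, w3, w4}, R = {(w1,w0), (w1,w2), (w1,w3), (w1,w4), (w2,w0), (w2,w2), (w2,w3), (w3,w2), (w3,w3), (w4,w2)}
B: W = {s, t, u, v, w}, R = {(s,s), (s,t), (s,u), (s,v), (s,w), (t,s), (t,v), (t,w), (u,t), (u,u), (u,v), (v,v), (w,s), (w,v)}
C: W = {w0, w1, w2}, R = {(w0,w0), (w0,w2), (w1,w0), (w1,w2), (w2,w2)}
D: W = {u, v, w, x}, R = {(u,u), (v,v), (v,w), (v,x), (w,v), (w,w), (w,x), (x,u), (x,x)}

Frame correspondent (Sahlqvist): ∀x ∃y Rxy — i.e. seriality.
A: fails — world w0 has no successor.
B: satisfies the condition.
C: satisfies the condition.
D: satisfies the condition.

B, C, D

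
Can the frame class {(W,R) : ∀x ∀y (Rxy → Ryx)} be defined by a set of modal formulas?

Yes, by r → □◇r

This is a Sahlqvist condition; the B axiom r → □◇r defines it.
Suppose r→□◇r is valid. Take Rxy and set V(r)={x}. Then r at x, so □◇r at x, so ◇r at y, so some z with Ryz has r; z=x, i.e. Ryx.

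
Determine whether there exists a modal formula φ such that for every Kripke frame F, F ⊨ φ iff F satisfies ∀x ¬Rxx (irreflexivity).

Modal frame validity is preserved under surjective bounded morphisms.
The 4-cycle (worlds 0,1,2,3 with 0→1→2→3→0) is irreflexive, and the map sending every world to a single reflexive point • is a surjective bounded morphism (forth: every edge maps to (•,•); back: every world has a successor). So any modal formula valid on the 4-cycle is also valid on the reflexive point, which is not irreflexive.
Hence irreflexivity is not modally definable.

No — not modally definable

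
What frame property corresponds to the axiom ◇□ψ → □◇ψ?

Convergence

This schema is the .2 axiom.
It corresponds to convergence: ∀x ∀y ∀z (Rxy ∧ Rxz → ∃w (Ryw ∧ Rzw)).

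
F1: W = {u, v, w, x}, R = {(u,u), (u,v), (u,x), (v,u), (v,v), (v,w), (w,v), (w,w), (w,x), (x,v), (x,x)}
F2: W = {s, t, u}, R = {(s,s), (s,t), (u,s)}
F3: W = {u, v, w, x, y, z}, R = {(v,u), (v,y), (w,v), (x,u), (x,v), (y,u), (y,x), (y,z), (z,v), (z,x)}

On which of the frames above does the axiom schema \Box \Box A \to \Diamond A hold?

F1

Frame correspondent (Sahlqvist): \forall x \exists w (x R^2 w \wedge xRw) — i.e. a generalized confluence (Geach) condition.
F1: ✓.
F2: fails — at t but no w with tR²w and tRw.
F3: fails — at u but no t with uR²t and uRt.
Valid on: F1.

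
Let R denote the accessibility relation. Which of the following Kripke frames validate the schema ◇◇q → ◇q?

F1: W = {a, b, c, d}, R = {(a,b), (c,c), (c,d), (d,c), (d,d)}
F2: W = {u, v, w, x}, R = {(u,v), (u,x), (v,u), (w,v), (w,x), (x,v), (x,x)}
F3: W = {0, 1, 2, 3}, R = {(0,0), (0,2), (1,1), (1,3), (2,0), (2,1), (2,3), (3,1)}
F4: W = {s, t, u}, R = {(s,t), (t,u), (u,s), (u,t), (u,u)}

F1

This is the axiom for transitivity; its first-order frame correspondent is ∀x ∀y ∀z (Rxy ∧ Ryz → Rxz).
F1: ✓.
F2: fails — Ruv and Rvu but not Ruu.
F3: fails — R02 and R23 but not R03.
F4: fails — Rtu and Rut but not Rtt.
Valid on: F1.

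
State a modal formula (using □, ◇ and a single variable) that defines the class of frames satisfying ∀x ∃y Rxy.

The condition is seriality. The D schema □s → ◇s defines it.
Suppose □s→◇s is valid. At any x set V(s)=W. Then □s at x, so ◇s at x, so x has a successor.

□s → ◇s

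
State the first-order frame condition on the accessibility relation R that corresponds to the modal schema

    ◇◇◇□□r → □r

This is a Sahlqvist (Geach-type) schema ◇^3□^2r → □^1◇^0r.
Minimal-valuation argument: fix x; take any y with xR^3y and any z with xR^1z. Set V(r) to the set of worlds R-reachable from y in exactly 2 steps. Then □^2r holds at y, so the antecedent holds at x; validity forces ◇^0r at z, giving a w with zR^0w and yR^2w.
First-order correspondent: ∀x ∀y ∀z ((xR³y ∧ xRz) → ∃w (yR²w ∧ z = w)).

∀x ∀y ∀z ((xR³y ∧ xRz) → ∃w (yR²w ∧ z = w))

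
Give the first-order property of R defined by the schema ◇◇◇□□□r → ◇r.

This is a Sahlqvist (Geach-type) schema ◇^3□^3r → □^0◇^1r.
First-order correspondent: ∀x ∀y (xR³y → ∃w (yR³w ∧ xRw)).

∀x ∀y (xR³y → ∃w (yR³w ∧ xRw))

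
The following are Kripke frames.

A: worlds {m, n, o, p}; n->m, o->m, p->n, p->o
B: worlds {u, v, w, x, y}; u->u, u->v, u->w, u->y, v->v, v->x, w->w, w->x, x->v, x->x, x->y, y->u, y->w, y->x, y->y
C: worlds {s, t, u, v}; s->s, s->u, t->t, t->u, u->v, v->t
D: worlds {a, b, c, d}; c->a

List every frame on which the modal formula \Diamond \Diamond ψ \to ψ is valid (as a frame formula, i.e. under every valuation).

Frame correspondent (Sahlqvist): \forall x \forall y (x R^2 y \to \exists w (y = w \wedge x = w)) — i.e. a generalized confluence (Geach) condition.
A: fails — pR²m but m ≠ p.
B: fails — uR²v but v ≠ u.
C: fails — sR²u but u ≠ s.
D: ✓.

D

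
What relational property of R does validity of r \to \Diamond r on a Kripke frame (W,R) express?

reflexivity: \forall x Rxx

Replacing r by ¬r and contraposing gives the equivalent schema □r → r.
Suppose □r→r is valid. At any x set V(r)={w : Rxw}. Then □r holds at x, so r holds at x, i.e. Rxx.
The converse is a direct semantic check.
So the correspondent is reflexivity.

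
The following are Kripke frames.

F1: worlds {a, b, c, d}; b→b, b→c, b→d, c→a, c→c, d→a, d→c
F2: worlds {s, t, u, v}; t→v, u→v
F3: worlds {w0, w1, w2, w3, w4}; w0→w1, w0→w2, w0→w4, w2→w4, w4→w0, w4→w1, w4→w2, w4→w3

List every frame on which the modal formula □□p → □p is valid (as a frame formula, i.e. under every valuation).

The schema corresponds to density: ∀x ∀y (Rxy → ∃z (Rxz ∧ Rzy)).
F1: holds.
F2: fails — Ruv but no z with Ruz and Rzv.
F3: fails — Rw2w4 but no z with Rw2z and Rzw4.
Valid on: F1.

F1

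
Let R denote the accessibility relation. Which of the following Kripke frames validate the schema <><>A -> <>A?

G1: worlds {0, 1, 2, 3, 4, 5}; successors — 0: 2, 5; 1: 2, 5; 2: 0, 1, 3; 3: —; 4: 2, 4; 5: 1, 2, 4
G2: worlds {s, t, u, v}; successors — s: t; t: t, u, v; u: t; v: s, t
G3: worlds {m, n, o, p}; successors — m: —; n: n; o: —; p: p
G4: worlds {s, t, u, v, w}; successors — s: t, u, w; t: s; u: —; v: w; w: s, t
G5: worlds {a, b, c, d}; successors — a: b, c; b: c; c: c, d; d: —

G3

This is the axiom for transitivity; its first-order frame correspondent is forall x forall y forall z (Rxy & Ryz -> Rxz).
G1: fails — R02 and R23 but not R03.
G2: fails — Rtv and Rvs but not Rts.
G3: condition met.
G4: fails — Rvw and Rwt but not Rvt.
G5: fails — Rbc and Rcd but not Rbd.
Valid on: G3.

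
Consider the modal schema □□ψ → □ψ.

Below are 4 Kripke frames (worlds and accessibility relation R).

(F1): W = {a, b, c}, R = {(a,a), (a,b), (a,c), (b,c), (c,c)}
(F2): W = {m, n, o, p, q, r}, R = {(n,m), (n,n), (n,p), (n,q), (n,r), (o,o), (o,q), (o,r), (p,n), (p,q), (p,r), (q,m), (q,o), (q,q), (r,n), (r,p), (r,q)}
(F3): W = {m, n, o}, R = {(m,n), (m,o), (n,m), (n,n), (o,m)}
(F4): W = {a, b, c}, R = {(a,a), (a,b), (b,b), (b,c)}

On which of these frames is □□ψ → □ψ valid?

The schema corresponds to density: ∀x ∀y (Rxy → ∃z (Rxz ∧ Rzy)).
(F1): condition met.
(F2): condition met.
(F3): fails — Rom but no z with Roz and Rzm.
(F4): condition met.
Valid on: (F1), (F2), (F4).

(F1), (F2), (F4)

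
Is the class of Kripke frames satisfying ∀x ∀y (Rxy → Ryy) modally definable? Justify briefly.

The condition is shift-reflexivity. A defining modal formula is □(□p → p).

Yes, by □(□p → p)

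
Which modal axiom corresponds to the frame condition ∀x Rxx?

The condition is reflexivity. The T schema □s → s defines it.

□s → s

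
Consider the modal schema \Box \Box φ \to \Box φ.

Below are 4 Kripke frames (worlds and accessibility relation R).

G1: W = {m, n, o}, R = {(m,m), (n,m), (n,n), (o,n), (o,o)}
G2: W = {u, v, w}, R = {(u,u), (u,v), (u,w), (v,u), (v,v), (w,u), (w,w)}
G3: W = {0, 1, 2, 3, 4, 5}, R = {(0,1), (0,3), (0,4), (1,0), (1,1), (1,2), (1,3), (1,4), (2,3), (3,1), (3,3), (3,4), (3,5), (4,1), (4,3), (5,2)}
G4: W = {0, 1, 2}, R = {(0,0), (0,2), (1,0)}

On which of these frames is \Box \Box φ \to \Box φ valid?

The schema corresponds to density: \forall x \forall y (Rxy \to \exists z (Rxz \wedge Rzy)).
G1: satisfies the condition.
G2: satisfies the condition.
G3: fails — R52 but no z with R5z and Rz2.
G4: satisfies the condition.

G1, G2, G4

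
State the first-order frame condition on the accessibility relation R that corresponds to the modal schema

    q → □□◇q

This is a Sahlqvist (Geach-type) schema ◇^0□^0q → □^2◇^1q.
Minimal-valuation argument: fix x; take any y with xR^0y and any z with xR^2z. Set V(q) to the set of worlds R-reachable from y in exactly 0 steps. Then □^0q holds at y, so the antecedent holds at x; validity forces ◇^1q at z, giving a w with zR^1w and yR^0w.
First-order correspondent: ∀x ∀z (xR²z → ∃w (x = w ∧ zRw)).

∀x ∀z (xR²z → ∃w (x = w ∧ zRw))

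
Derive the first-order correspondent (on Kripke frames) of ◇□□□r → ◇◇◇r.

This is a Sahlqvist (Geach-type) schema ◇^1□^3r → □^0◇^3r.
Minimal-valuation argument: fix x; take any y with xR^1y and any z with xR^0z. Set V(r) to the set of worlds R-reachable from y in exactly 3 steps. Then □^3r holds at y, so the antecedent holds at x; validity forces ◇^3r at z, giving a w with zR^3w and yR^3w.
First-order correspondent: ∀x ∀y (xRy → ∃w (yR³w ∧ xR³w)).

∀x ∀y (xRy → ∃w (yR³w ∧ xR³w))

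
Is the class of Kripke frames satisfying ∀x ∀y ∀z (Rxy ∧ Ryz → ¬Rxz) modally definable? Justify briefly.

Modal frame validity is preserved under surjective bounded morphisms.
The 3-cycle (worlds a,b,c with a→b→c→a) is intransitive. Mapping every world to a single reflexive point • is a surjective bounded morphism; the reflexive point is not intransitive (R••∧R•• but R••).
Hence intransitivity is not modally definable.

Not definable by any modal formula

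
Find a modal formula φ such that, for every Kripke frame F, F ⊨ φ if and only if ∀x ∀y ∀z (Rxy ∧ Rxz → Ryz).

◇p → □◇p

This is the Euclidean property; the standard corresponding axiom is 5: ◇p → □◇p.
Suppose ◇p→□◇p is valid. Take Rxy, Rxz and set V(p)={y}. Then ◇p at x, so □◇p at x, so ◇p at z, so some w with Rzw has p; w=y, i.e. Rzy. By symmetry of the argument, Ryz.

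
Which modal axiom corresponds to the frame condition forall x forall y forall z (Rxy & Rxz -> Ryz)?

A defining formula is ◇s → □◇s (the 5 axiom).
Suppose ◇s→□◇s is valid. Take Rxy, Rxz and set V(s)={y}. Then ◇s at x, so □◇s at x, so ◇s at z, so some w with Rzw has s; w=y, i.e. Rzy. By symmetry of the argument, Ryz.

◇s → □◇s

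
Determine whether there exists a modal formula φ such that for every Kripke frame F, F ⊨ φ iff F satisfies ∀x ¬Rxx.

Not definable by any modal formula

Modal frame validity is preserved under surjective bounded morphisms.
The 2-cycle (worlds s,t with s→t→s) is irreflexive, and the map sending every world to a single reflexive point • is a surjective bounded morphism (forth: every edge maps to (•,•); back: every world has a successor). So any modal formula valid on the 2-cycle is also valid on the reflexive point, which is not irreflexive.
Hence irreflexivity is not modally definable.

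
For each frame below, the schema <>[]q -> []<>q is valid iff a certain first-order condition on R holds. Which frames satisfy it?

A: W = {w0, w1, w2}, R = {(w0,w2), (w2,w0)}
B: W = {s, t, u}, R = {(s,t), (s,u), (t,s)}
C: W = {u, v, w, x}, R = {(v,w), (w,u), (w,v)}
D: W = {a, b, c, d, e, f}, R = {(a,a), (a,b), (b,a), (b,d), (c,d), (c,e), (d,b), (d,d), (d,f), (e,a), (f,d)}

A

Frame correspondent (Sahlqvist): forall x forall y forall z (Rxy & Rxz -> exists w (Ryw & Rzw)) — i.e. convergence.
A: satisfies the condition.
B: fails — Rsu and Rsu but u and u have no common successor.
C: fails — Rwu and Rwu but u and u have no common successor.
D: fails — Rcd and Rce but d and e have no common successor.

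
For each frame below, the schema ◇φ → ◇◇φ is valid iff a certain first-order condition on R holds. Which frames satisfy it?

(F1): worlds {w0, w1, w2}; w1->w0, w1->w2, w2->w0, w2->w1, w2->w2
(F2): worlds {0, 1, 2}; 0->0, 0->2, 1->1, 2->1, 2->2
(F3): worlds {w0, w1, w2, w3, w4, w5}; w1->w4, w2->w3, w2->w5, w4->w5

(F1), (F2)

Frame correspondent (Sahlqvist): ∀x ∀y (xRy → ∃w (y = w ∧ xR²w)) — i.e. a generalized confluence (Geach) condition.
(F1): holds.
(F2): holds.
(F3): fails — w1Rw4 but no w with w4=w and w1R²w.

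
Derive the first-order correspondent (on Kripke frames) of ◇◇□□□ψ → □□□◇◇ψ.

This is a Sahlqvist (Geach-type) schema ◇^2□^3ψ → □^3◇^2ψ.
Minimal-valuation argument: fix x; take any y with xR^2y and any z with xR^3z. Set V(ψ) to the set of worlds R-reachable from y in exactly 3 steps. Then □^3ψ holds at y, so the antecedent holds at x; validity forces ◇^2ψ at z, giving a w with zR^2w and yR^3w.
First-order correspondent: ∀x ∀y ∀z ((xR²y ∧ xR³z) → ∃w (yR³w ∧ zR²w)).

∀x ∀y ∀z ((xR²y ∧ xR³z) → ∃w (yR³w ∧ zR²w))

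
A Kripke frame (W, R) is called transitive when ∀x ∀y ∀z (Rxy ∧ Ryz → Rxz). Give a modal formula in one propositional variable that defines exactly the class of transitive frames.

A defining formula is □q → □□q (the 4 axiom).
Suppose □q→□□q is valid. Take Rxy, Ryz and set V(q)={w : Rxw}. Then □q at x, so □□q at x, so □q at y, so q at z, i.e. Rxz.

□q → □□q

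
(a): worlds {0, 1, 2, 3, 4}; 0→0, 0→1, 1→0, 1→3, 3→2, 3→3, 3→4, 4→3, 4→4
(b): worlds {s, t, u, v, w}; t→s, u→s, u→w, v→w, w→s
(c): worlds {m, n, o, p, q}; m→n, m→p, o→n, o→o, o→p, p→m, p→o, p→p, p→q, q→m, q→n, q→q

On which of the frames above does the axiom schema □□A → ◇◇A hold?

none

The schema corresponds to a generalized confluence (Geach) condition: ∀x ∃w (xR²w ∧ xR²w).
(a): fails — at 2 but no w with 2R²w and 2R²w.
(b): fails — at s but no w* with sR²w* and sR²w*.
(c): fails — at n but no w with nR²w and nR²w.
Valid on no frame.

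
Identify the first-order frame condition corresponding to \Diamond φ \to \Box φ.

Suppose ◇φ→□φ is valid. Take Rxy, Rxz and set V(φ)={y}. Then ◇φ at x, so □φ at x, so φ at z, i.e. z=y.

partial functionality: \forall x \forall y \forall z (Rxy \wedge Rxz \to y = z)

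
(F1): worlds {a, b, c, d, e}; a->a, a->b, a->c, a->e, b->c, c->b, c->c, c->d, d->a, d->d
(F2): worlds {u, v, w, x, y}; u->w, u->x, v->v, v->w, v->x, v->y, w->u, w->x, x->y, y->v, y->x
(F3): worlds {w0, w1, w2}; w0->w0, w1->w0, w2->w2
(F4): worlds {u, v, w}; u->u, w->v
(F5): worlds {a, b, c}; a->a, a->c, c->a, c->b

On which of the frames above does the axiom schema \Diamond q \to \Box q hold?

(F3), (F4)

Frame correspondent (Sahlqvist): \forall x \forall y \forall z (Rxy \wedge Rxz \to y = z) — i.e. partial functionality.
(F1): fails — a sees both a and b.
(F2): fails — u sees both w and x.
(F3): condition met.
(F4): condition met.
(F5): fails — a sees both a and c.
Valid on: (F3), (F4).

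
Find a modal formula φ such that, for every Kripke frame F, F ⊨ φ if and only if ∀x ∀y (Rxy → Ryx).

p → □◇p

The condition is symmetry. The B schema p → □◇p defines it.
Suppose p→□◇p is valid. Take Rxy and set V(p)={x}. Then p at x, so □◇p at x, so ◇p at y, so some z with Ryz has p; z=x, i.e. Ryx.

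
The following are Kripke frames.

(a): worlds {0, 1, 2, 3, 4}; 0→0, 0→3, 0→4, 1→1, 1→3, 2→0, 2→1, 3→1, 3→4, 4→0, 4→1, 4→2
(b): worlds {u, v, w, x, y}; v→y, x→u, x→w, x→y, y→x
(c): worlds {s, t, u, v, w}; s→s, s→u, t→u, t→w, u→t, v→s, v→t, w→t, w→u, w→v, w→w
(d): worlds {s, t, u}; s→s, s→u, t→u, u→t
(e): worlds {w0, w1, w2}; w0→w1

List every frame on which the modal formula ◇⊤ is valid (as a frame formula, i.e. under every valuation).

This is the axiom for seriality; its first-order frame correspondent is ∀x ∃y Rxy.
(a): ✓.
(b): fails — world u has no successor.
(c): ✓.
(d): ✓.
(e): fails — world w1 has no successor.

(a), (c), (d)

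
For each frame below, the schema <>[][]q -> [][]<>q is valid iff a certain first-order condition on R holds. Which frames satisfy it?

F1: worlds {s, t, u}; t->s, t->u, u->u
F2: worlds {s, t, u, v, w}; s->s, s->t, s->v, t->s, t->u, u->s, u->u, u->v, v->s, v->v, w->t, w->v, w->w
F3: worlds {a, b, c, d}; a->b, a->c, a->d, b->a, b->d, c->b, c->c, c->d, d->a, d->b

F2, F3

Frame correspondent (Sahlqvist): forall x forall y forall z ((xRy & x R^2 z) -> exists w (y R^2 w & zRw)) — i.e. a generalized confluence (Geach) condition.
F1: fails — tRs, tR²u but no w with sR²w and uRw.
F2: condition met.
F3: condition met.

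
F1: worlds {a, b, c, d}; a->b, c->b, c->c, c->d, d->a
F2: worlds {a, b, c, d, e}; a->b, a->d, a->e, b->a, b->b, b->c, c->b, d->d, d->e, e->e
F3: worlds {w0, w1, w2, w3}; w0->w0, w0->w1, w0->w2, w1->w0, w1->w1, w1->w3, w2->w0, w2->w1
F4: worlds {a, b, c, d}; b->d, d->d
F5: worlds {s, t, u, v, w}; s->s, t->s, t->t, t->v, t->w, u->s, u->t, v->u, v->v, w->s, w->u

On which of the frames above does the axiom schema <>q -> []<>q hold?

This is the axiom for the Euclidean property; its first-order frame correspondent is forall x forall y forall z (Rxy & Rxz -> Ryz).
F1: fails — Rab and Rab but not Rbb.
F2: fails — Rab and Rae but not Rbe.
F3: fails — Rw0w1 and Rw0w2 but not Rw1w2.
F4: satisfies the condition.
F5: fails — Rtv and Rts but not Rvs.

F4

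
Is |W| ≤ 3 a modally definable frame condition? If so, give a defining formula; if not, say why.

Any modally definable frame class is closed under disjoint unions.
Any modal formula valid on each of 4 disjoint one-world frames is valid on their disjoint union (validity is preserved under disjoint unions). Each one-world frame has |W|=1≤3, but the union has |W|=4.
Hence having at most 3 worlds is not modally definable.

No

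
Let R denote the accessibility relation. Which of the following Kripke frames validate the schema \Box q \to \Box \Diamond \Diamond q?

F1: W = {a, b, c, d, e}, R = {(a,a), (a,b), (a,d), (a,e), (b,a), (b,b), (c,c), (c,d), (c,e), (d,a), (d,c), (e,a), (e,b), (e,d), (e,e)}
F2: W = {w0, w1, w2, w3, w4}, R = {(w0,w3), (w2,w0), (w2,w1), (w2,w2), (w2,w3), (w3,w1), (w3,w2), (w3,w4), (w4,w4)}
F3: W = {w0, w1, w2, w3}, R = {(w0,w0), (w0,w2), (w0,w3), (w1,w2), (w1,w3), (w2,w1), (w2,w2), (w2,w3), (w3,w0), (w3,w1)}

The schema corresponds to a generalized confluence (Geach) condition: \forall x \forall z (xRz \to \exists w (xRw \wedge z R^2 w)).
F1: satisfies the condition.
F2: fails — w2Rw1 but no w with w2Rw and w1R²w.
F3: satisfies the condition.

F1, F3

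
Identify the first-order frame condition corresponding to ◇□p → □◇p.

Suppose ◇□p→□◇p is valid. Take Rxy, Rxz and set V(p)={w : Ryw}. Then □p at y so ◇□p at x, so □◇p at x, so ◇p at z, giving w with Rzw and Ryw.

convergence: ∀x ∀y ∀z (Rxy ∧ Rxz → ∃w (Ryw ∧ Rzw))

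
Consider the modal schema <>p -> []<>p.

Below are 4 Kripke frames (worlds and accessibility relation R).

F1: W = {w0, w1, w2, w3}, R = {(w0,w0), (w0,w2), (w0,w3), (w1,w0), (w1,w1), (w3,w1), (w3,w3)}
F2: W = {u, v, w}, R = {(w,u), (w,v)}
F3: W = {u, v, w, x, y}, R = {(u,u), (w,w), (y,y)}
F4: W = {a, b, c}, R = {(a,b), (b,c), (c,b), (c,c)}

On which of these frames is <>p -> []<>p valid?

Frame correspondent (Sahlqvist): forall x forall y forall z (Rxy & Rxz -> Ryz) — i.e. the Euclidean property.
F1: fails — Rw0w2 and Rw0w2 but not Rw2w2.
F2: fails — Rwu and Rwu but not Ruu.
F3: ✓.
F4: fails — Rab and Rab but not Rbb.
Valid on: F3.

F3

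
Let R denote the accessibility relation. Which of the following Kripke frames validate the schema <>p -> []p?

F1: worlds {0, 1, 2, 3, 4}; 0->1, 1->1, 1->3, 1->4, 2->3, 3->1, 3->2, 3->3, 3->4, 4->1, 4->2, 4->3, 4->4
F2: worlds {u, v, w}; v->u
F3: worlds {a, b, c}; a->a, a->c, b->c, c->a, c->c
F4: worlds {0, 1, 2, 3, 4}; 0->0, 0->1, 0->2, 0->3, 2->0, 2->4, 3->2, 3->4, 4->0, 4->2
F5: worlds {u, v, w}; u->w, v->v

The schema corresponds to partial functionality: forall x forall y forall z (Rxy & Rxz -> y = z).
F1: fails — 1 sees both 1 and 3.
F2: holds.
F3: fails — a sees both a and c.
F4: fails — 0 sees both 0 and 1.
F5: holds.

F2, F5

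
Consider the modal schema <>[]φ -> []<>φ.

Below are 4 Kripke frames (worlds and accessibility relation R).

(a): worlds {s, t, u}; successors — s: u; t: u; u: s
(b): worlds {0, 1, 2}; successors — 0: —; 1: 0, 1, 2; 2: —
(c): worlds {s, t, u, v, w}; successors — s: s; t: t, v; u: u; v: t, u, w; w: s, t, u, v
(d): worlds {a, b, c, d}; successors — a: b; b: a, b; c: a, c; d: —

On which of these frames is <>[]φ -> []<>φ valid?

(a)

This is the axiom for convergence; its first-order frame correspondent is forall x forall y forall z (Rxy & Rxz -> exists w (Ryw & Rzw)).
(a): condition met.
(b): fails — R12 and R12 but 2 and 2 have no common successor.
(c): fails — Rvt and Rvu but t and u have no common successor.
(d): fails — Rcc and Rca but c and a have no common successor.
Valid on: (a).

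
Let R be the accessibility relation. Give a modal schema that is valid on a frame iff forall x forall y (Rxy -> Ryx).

A defining formula is p → □◇p (the B axiom).
Suppose p→□◇p is valid. Take Rxy and set V(p)={x}. Then p at x, so □◇p at x, so ◇p at y, so some z with Ryz has p; z=x, i.e. Ryx.

p → □◇p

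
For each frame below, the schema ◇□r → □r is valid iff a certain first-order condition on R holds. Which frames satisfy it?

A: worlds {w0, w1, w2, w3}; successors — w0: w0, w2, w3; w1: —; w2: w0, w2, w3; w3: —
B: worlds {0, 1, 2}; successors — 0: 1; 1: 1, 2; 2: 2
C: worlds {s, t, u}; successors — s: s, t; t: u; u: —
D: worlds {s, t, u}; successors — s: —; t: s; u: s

This is the axiom for the Euclidean property; its first-order frame correspondent is ∀x ∀y ∀z (Rxy ∧ Rxz → Ryz).
A: fails — Rw0w3 and Rw0w2 but not Rw3w2.
B: fails — R12 and R11 but not R21.
C: fails — Rst and Rss but not Rts.
D: fails — Rts and Rts but not Rss.

none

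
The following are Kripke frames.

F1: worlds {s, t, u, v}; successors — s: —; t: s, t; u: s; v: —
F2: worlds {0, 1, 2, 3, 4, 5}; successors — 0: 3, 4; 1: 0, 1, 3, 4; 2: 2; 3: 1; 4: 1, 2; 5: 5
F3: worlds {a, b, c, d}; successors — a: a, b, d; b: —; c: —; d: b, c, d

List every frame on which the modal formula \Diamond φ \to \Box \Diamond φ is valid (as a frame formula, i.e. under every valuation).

none

Frame correspondent (Sahlqvist): \forall x \forall y \forall z (Rxy \wedge Rxz \to Ryz) — i.e. the Euclidean property.
F1: fails — Rts and Rtt but not Rst.
F2: fails — R04 and R04 but not R44.
F3: fails — Rab and Rab but not Rbb.
Valid on no frame.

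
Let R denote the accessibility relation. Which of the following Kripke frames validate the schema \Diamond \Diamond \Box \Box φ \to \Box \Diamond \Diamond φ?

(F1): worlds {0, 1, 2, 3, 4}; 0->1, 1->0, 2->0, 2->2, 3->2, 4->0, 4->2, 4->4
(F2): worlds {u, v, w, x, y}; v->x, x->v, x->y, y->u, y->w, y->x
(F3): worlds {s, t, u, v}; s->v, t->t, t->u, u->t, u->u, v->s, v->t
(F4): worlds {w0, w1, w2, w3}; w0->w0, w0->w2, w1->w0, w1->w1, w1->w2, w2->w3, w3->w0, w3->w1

(F3), (F4)

This is the axiom for a generalized confluence (Geach) condition; its first-order frame correspondent is \forall x \forall y \forall z ((x R^2 y \wedge xRz) \to \exists w (y R^2 w \wedge z R^2 w)).
(F1): fails — 0R²0, 0R1 but no w with 0R²w and 1R²w.
(F2): fails — vR²v, vRx but no t with vR²t and xR²t.
(F3): holds.
(F4): holds.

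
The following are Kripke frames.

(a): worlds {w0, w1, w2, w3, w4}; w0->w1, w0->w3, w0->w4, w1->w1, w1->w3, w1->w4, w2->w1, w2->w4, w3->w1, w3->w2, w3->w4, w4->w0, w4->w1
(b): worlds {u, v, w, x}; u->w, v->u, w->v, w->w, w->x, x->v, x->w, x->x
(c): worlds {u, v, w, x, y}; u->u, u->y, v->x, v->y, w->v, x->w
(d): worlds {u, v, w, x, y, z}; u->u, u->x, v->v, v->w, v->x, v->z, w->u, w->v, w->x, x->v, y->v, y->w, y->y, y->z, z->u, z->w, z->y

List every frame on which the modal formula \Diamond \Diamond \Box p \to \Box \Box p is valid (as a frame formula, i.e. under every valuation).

Frame correspondent (Sahlqvist): \forall x \forall y \forall z ((x R^2 y \wedge x R^2 z) \to \exists w (yRw \wedge z = w)) — i.e. a generalized confluence (Geach) condition.
(a): fails — w0R²w0, w0R²w0 but no w with w0Rw and w0=w.
(b): fails — uR²v, uR²v but no t with vRt and v=t.
(c): fails — uR²y, uR²u but no t with yRt and u=t.
(d): fails — uR²u, uR²v but no t with uRt and v=t.

none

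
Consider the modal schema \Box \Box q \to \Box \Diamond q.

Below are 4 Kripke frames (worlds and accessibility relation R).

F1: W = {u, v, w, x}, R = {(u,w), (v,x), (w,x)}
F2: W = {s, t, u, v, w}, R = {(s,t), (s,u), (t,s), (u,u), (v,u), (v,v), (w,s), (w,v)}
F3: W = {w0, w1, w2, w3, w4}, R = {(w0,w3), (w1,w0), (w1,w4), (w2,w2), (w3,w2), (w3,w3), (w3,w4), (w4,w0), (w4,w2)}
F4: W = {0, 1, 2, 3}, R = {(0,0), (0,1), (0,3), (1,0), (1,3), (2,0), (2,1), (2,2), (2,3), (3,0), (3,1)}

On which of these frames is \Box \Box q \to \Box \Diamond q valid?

Frame correspondent (Sahlqvist): \forall x \forall z (xRz \to \exists w (x R^2 w \wedge zRw)) — i.e. a generalized confluence (Geach) condition.
F1: fails — vRx but no t with vR²t and xRt.
F2: condition met.
F3: condition met.
F4: condition met.

F2, F3, F4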